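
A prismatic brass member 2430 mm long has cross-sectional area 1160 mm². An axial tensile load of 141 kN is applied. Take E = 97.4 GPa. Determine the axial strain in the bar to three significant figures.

σ = N/A = 121.6 MPa; ε = σ/E = 121.6/97400 = 1.248e-03.

0.00125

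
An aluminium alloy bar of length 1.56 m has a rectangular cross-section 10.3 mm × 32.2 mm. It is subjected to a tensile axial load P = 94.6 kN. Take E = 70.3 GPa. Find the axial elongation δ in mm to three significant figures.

6.33 mm

A = 331.7 mm².
δ_mech = NL/(AE) = 94600·1560/(331.7·70300) = 6.329 mm.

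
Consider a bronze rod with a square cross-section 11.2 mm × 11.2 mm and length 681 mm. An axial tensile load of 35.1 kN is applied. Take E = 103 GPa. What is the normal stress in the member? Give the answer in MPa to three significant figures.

280 MPa

A = 125.4 mm².
σ = N/A = 35100/125.4 = 279.8 MPa.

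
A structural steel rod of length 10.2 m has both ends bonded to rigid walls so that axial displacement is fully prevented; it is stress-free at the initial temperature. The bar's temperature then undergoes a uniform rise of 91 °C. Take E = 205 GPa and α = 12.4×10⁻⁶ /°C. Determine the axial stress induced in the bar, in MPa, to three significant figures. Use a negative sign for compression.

-231 MPa

Free thermal expansion αLΔT = 12.4e-6 · 10200 · 91 = 11.51 mm.
The walls impose strain ε = −(11.51)/10200 = -1.1284e-03; σ = Eε = 205000 · -1.1284e-03 = -231.3 MPa.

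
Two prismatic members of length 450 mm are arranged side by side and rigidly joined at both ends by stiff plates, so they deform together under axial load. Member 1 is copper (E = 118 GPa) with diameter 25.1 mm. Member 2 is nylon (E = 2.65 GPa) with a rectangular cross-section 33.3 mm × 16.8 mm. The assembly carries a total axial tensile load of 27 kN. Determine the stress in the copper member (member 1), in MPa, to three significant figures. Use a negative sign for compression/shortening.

53.2 MPa

A_1 = 494.8 mm².
A_2 = 559.4 mm².
Equal strain + equilibrium ⇒ each member carries load in proportion to AE: A₁E₁ = 58390000 N, A₂E₂ = 1483000 N, ΣAE = 59870000 N.
σ₁ = P·E₁/ΣAE = 27000·118000/59870000 = 53.22 MPa.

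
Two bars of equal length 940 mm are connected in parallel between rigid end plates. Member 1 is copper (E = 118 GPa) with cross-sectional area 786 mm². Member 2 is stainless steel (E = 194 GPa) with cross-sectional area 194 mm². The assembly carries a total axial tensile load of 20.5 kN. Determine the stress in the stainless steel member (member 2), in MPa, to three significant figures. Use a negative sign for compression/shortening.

30.5 MPa

Equal strain + equilibrium ⇒ each member carries load in proportion to AE: A₁E₁ = 92750000 N, A₂E₂ = 37640000 N, ΣAE = 130400000 N.
σ₂ = P·E₂/ΣAE = 20500·194000/130400000 = 30.5 MPa.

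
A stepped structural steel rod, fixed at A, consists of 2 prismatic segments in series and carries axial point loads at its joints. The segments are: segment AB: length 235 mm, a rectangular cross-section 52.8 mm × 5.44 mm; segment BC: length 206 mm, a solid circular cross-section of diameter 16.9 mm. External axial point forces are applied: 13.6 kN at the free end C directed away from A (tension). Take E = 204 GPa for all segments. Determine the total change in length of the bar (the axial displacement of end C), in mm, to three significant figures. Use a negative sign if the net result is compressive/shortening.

0.116 mm

Internal axial forces (sectioning from the free end, tension +): N_BC = 13.6 kN, N_AB = 13.6 kN.
A_AB = 287.2 mm².
A_BC = 224.3 mm².
δ_AB = 13600·235/(287.2·204000) = 0.05454 mm
δ_BC = 13600·206/(224.3·204000) = 0.06122 mm
δ = Σδ_i = 0.1158 mm.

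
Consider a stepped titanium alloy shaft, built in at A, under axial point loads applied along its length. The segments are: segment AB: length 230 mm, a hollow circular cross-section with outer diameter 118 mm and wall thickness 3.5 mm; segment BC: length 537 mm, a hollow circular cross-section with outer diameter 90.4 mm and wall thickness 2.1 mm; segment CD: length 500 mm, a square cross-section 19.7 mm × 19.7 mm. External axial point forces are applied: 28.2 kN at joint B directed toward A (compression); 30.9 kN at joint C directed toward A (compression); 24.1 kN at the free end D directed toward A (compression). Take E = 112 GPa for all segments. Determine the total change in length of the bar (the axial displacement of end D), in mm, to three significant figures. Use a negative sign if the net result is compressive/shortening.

-0.866 mm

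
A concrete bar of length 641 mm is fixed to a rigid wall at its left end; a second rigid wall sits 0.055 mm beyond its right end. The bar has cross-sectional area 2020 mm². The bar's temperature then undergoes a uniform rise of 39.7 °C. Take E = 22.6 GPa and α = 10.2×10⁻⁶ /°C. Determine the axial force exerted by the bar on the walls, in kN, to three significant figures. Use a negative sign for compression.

-14.6 kN

Free thermal expansion αLΔT = 10.2e-6 · 641 · 39.7 = 0.2596 mm.
The walls engage after the gap closes; constrained expansion = 0.2596 − 0.055 = 0.2046 mm.
The walls impose strain ε = −(0.2046)/641 = -3.1914e-04; σ = Eε = 22600 · -3.1914e-04 = -7.212 MPa.
Wall reaction R = σ·A = -7.212·2020 = -14570 N = -14.57 kN.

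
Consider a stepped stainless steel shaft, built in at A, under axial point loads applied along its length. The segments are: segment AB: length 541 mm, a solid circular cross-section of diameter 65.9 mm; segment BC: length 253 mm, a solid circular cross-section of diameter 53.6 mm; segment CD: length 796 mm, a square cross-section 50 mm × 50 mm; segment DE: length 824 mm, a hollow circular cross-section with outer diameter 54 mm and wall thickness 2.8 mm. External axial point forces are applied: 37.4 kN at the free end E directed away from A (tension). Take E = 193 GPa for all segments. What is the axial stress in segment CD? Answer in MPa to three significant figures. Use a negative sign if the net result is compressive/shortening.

15.0 MPa

Internal axial forces (sectioning from the free end, tension +): N_DE = 37.4 kN, N_CD = 37.4 kN, N_BC = 37.4 kN, N_AB = 37.4 kN.
A_CD = 2500 mm².
σ_CD = N_CD/A_CD = 37400/2500 = 14.96 MPa.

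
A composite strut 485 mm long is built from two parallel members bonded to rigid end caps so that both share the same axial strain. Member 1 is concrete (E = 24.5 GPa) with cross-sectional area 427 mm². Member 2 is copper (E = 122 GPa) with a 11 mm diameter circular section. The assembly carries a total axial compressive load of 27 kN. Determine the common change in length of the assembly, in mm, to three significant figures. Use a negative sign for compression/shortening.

-0.594 mm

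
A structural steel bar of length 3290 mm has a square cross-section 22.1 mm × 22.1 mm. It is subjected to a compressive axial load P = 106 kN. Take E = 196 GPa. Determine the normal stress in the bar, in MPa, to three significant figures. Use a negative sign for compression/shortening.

-217 MPa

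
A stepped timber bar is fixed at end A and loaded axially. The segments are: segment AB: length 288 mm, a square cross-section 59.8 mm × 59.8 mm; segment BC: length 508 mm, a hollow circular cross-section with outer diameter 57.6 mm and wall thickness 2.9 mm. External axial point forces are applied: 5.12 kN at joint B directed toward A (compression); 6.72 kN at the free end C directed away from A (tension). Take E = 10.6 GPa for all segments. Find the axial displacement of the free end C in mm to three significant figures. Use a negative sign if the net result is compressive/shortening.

Internal axial forces (sectioning from the free end, tension +): N_BC = 6.72 kN, N_AB = 1.6 kN.
A_AB = 3576 mm².
A_BC = 498.4 mm².
δ_AB = 1600·288/(3576·10600) = 0.01216 mm
δ_BC = 6720·508/(498.4·10600) = 0.6462 mm
δ = Σδ_i = 0.6584 mm.

0.658 mm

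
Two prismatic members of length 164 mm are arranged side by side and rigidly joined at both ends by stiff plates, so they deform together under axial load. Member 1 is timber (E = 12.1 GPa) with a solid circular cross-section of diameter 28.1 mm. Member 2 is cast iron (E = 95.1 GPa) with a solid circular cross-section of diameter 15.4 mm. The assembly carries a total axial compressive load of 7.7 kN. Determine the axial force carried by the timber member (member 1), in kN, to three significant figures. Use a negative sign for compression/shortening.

-2.29 kN

A_1 = 620.2 mm².
A_2 = 186.3 mm².
Equal strain + equilibrium ⇒ each member carries load in proportion to AE: A₁E₁ = 7504000 N, A₂E₂ = 17710000 N, ΣAE = 25220000 N.
F₁ = P·A₁E₁/ΣAE = -7700·7504000/25220000 = -2291 N.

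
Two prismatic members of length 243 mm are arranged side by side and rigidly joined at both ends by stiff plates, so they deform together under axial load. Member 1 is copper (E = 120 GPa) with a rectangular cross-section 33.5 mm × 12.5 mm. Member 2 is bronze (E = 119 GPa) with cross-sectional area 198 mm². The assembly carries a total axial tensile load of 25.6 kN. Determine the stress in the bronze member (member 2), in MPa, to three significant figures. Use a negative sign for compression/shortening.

41.3 MPa

A_1 = 418.8 mm².
Equal strain + equilibrium ⇒ each member carries load in proportion to AE: A₁E₁ = 50250000 N, A₂E₂ = 23560000 N, ΣAE = 73810000 N.
σ₂ = P·E₂/ΣAE = 25600·119000/73810000 = 41.27 MPa.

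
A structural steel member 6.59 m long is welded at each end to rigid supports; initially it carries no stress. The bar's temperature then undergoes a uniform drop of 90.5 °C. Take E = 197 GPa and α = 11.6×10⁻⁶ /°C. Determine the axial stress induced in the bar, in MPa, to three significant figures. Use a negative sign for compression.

Free thermal expansion αLΔT = 11.6e-6 · 6590 · -90.5 = -6.918 mm.
The walls impose strain ε = −(-6.918)/6590 = 1.0498e-03; σ = Eε = 197000 · 1.0498e-03 = 206.8 MPa.

207 MPa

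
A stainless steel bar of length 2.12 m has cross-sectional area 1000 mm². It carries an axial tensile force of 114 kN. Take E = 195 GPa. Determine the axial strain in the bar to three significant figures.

5.85e-04

σ = N/A = 114 MPa; ε = σ/E = 114/195000 = 5.846e-04.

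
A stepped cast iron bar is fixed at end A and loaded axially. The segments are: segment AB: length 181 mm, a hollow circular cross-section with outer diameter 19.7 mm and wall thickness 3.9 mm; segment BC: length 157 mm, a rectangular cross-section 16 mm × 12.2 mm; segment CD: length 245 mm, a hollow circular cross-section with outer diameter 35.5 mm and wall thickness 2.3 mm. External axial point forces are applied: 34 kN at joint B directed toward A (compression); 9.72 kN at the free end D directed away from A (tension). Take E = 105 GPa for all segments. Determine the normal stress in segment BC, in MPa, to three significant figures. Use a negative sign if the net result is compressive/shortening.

Internal axial forces (sectioning from the free end, tension +): N_CD = 9.72 kN, N_BC = 9.72 kN, N_AB = -24.28 kN.
A_BC = 195.2 mm².
σ_BC = N_BC/A_BC = 9720/195.2 = 49.8 MPa.

49.8 MPa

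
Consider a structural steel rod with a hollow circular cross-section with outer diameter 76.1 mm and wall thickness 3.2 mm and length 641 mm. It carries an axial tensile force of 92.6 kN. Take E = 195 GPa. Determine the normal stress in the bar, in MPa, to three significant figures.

126 MPa

A = 732.9 mm².
σ = N/A = 92600/732.9 = 126.4 MPa.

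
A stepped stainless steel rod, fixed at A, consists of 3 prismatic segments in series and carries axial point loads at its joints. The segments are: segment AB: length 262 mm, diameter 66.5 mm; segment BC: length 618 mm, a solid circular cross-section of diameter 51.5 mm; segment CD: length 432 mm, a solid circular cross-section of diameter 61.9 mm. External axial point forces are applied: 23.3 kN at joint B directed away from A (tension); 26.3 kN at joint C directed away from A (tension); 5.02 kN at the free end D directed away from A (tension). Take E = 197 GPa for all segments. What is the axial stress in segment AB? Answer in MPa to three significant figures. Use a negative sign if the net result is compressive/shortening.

15.7 MPa

Internal axial forces (sectioning from the free end, tension +): N_CD = 5.02 kN, N_BC = 31.32 kN, N_AB = 54.62 kN.
A_AB = 3473 mm².
σ_AB = N_AB/A_AB = 54620/3473 = 15.73 MPa.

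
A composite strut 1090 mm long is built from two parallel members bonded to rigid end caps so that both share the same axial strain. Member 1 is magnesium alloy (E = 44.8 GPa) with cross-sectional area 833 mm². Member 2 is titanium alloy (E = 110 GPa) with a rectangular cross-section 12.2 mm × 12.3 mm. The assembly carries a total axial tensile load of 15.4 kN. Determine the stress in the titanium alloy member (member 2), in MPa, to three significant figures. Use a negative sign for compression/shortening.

31.5 MPa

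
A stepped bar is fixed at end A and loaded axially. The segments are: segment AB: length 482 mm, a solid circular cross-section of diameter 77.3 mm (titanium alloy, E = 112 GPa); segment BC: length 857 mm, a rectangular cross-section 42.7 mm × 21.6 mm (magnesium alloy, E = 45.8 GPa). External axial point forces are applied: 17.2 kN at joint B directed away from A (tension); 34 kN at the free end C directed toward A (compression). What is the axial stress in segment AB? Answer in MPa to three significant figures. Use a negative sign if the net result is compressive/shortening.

-3.58 MPa

Internal axial forces (sectioning from the free end, tension +): N_BC = -34 kN, N_AB = -16.8 kN.
A_AB = 4693 mm².
σ_AB = N_AB/A_AB = -16800/4693 = -3.58 MPa.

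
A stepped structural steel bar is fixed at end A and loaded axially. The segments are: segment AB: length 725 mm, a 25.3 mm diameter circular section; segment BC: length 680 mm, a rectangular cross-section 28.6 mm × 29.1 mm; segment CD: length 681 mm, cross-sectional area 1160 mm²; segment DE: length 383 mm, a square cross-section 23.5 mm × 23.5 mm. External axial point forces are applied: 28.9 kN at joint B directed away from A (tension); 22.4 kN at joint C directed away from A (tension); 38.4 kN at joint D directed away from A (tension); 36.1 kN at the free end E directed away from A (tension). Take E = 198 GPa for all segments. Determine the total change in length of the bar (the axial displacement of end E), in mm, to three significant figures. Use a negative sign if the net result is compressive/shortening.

1.66 mm

Internal axial forces (sectioning from the free end, tension +): N_DE = 36.1 kN, N_CD = 74.5 kN, N_BC = 96.9 kN, N_AB = 125.8 kN.
A_AB = 502.7 mm².
A_BC = 832.3 mm².
A_DE = 552.2 mm².
δ_AB = 125800·725/(502.7·198000) = 0.9163 mm
δ_BC = 96900·680/(832.3·198000) = 0.3999 mm
δ_CD = 74500·681/(1160·198000) = 0.2209 mm
δ_DE = 36100·383/(552.2·198000) = 0.1264 mm
δ = Σδ_i = 1.663 mm.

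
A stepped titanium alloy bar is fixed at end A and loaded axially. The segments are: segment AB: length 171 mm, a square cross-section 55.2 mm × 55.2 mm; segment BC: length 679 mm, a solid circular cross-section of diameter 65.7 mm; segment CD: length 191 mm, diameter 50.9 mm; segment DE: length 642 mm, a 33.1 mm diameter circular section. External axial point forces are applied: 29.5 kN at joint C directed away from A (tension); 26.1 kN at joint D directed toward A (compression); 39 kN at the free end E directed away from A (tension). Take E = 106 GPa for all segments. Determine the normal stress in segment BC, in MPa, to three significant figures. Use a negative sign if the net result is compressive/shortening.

Internal axial forces (sectioning from the free end, tension +): N_DE = 39 kN, N_CD = 12.9 kN, N_BC = 42.4 kN, N_AB = 42.4 kN.
A_BC = 3390 mm².
σ_BC = N_BC/A_BC = 42400/3390 = 12.51 MPa.

12.5 MPa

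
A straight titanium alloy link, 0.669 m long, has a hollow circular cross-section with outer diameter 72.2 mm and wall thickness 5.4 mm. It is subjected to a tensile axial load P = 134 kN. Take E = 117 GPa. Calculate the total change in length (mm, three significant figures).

0.676 mm

A = 1133 mm².
δ_mech = NL/(AE) = 134000·669/(1133·117000) = 0.6761 mm.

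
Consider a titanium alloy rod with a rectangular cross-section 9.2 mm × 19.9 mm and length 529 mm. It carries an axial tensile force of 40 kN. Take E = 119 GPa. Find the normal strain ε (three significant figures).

0.00184

A = 183.1 mm².
σ = N/A = 218.5 MPa; ε = σ/E = 218.5/119000 = 1.836e-03.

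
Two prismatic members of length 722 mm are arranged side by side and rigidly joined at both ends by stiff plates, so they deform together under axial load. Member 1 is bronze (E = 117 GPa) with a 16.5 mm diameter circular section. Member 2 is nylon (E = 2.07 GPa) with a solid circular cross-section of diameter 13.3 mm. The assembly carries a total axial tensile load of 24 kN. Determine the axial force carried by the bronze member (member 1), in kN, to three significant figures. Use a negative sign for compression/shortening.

23.7 kN

A_1 = 213.8 mm².
A_2 = 138.9 mm².
Equal strain + equilibrium ⇒ each member carries load in proportion to AE: A₁E₁ = 25020000 N, A₂E₂ = 287600 N, ΣAE = 25310000 N.
F₁ = P·A₁E₁/ΣAE = 24000·25020000/25310000 = 23730 N.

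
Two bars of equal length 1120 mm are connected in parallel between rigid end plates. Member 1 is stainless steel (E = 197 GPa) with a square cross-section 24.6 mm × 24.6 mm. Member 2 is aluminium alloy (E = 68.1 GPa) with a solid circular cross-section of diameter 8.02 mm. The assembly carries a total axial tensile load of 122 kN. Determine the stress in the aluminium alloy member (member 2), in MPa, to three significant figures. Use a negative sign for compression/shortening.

A_1 = 605.2 mm².
A_2 = 50.52 mm².
Equal strain + equilibrium ⇒ each member carries load in proportion to AE: A₁E₁ = 119200000 N, A₂E₂ = 3440000 N, ΣAE = 122700000 N.
σ₂ = P·E₂/ΣAE = 122000·68100/122700000 = 67.74 MPa.

67.7 MPa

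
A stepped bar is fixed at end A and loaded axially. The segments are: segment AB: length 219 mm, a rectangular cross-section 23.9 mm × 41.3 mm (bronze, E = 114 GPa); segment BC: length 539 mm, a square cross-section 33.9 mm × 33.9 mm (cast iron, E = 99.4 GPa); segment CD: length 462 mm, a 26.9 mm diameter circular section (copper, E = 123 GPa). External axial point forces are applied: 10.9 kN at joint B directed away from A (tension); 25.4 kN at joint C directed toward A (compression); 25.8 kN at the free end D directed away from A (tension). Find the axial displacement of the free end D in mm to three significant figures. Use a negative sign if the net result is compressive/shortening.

0.194 mm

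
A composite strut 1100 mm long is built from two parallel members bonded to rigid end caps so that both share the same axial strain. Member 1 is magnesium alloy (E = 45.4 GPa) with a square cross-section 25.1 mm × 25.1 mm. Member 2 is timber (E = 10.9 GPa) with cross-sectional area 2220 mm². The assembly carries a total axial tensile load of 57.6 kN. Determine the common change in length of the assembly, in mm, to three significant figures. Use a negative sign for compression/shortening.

1.20 mm

A_1 = 630 mm².
Equal strain + equilibrium ⇒ each member carries load in proportion to AE: A₁E₁ = 28600000 N, A₂E₂ = 24200000 N, ΣAE = 52800000 N.
δ = PL/ΣAE = 57600·1100/52800000 = 1.2 mm.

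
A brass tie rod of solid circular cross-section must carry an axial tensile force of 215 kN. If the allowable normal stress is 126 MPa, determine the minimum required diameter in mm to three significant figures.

46.6 mm

Required area A ≥ P/σ_allow = 215000/126 = 1706 mm².
For a solid circular section, d ≥ √(4A/π) = 46.61 mm.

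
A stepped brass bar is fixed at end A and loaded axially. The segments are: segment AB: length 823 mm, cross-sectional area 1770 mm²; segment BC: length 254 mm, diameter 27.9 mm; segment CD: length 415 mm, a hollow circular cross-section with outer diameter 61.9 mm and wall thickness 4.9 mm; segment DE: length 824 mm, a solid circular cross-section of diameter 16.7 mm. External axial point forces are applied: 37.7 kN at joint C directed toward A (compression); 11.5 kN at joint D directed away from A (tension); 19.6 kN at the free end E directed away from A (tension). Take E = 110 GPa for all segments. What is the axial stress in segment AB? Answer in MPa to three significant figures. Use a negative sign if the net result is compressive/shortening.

Internal axial forces (sectioning from the free end, tension +): N_DE = 19.6 kN, N_CD = 31.1 kN, N_BC = -6.6 kN, N_AB = -6.6 kN.
σ_AB = N_AB/A_AB = -6600/1770 = -3.729 MPa.

-3.73 MPa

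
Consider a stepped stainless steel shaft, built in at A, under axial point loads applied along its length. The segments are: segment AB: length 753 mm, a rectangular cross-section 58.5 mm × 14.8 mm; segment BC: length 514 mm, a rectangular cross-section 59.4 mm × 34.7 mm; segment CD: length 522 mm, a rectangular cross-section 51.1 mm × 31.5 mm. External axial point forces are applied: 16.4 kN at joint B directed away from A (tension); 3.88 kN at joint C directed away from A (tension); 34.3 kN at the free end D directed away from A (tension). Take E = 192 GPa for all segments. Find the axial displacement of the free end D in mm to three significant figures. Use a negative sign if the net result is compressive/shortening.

Internal axial forces (sectioning from the free end, tension +): N_CD = 34.3 kN, N_BC = 38.18 kN, N_AB = 54.58 kN.
A_AB = 865.8 mm².
A_BC = 2061 mm².
A_CD = 1610 mm².
δ_AB = 54580·753/(865.8·192000) = 0.2472 mm
δ_BC = 38180·514/(2061·192000) = 0.04959 mm
δ_CD = 34300·522/(1610·192000) = 0.05793 mm
δ = Σδ_i = 0.3548 mm.

0.355 mm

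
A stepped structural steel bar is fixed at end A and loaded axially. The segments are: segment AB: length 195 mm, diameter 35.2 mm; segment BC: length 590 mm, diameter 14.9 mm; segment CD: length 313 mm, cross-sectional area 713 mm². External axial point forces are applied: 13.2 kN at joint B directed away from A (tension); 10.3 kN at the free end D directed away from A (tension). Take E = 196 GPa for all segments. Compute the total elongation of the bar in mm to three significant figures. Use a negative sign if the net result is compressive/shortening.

0.225 mm

Internal axial forces (sectioning from the free end, tension +): N_CD = 10.3 kN, N_BC = 10.3 kN, N_AB = 23.5 kN.
A_AB = 973.1 mm².
A_BC = 174.4 mm².
δ_AB = 23500·195/(973.1·196000) = 0.02403 mm
δ_BC = 10300·590/(174.4·196000) = 0.1778 mm
δ_CD = 10300·313/(713·196000) = 0.02307 mm
δ = Σδ_i = 0.2249 mm.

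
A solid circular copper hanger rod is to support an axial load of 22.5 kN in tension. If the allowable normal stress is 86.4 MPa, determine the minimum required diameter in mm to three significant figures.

Required area A ≥ P/σ_allow = 22500/86.4 = 260.4 mm².
For a solid circular section, d ≥ √(4A/π) = 18.21 mm.

18.2 mm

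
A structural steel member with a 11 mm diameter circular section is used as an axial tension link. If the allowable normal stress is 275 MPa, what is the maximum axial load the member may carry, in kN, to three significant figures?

26.1 kN

A = 95.03 mm².
P_max = σ_allow · A = 275 · 95.03 = 26130 N = 26.13 kN.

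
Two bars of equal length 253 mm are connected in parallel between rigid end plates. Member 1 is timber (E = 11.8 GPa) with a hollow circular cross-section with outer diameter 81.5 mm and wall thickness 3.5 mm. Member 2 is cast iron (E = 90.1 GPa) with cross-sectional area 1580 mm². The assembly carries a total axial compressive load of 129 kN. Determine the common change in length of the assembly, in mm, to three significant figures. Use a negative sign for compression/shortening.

-0.214 mm

A_1 = 857.7 mm².
Equal strain + equilibrium ⇒ each member carries load in proportion to AE: A₁E₁ = 10120000 N, A₂E₂ = 142400000 N, ΣAE = 152500000 N.
δ = PL/ΣAE = -129000·253/152500000 = -0.214 mm.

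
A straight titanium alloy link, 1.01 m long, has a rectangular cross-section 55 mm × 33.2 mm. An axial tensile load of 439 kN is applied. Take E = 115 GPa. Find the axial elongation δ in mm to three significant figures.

2.11 mm

A = 1826 mm².
δ_mech = NL/(AE) = 439000·1010/(1826·115000) = 2.111 mm.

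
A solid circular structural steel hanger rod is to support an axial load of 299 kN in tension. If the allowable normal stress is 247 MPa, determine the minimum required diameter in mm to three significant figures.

39.3 mm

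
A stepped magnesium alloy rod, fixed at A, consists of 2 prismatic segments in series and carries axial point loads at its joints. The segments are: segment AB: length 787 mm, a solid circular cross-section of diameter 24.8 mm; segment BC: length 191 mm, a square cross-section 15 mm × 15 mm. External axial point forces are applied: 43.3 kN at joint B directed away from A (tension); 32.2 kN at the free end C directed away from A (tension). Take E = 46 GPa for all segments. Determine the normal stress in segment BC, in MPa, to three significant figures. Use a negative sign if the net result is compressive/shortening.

Internal axial forces (sectioning from the free end, tension +): N_BC = 32.2 kN, N_AB = 75.5 kN.
A_BC = 225 mm².
σ_BC = N_BC/A_BC = 32200/225 = 143.1 MPa.

143 MPa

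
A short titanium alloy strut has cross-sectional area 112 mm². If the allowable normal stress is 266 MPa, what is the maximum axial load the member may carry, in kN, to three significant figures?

P_max = σ_allow · A = 266 · 112 = 29790 N = 29.79 kN.

29.8 kN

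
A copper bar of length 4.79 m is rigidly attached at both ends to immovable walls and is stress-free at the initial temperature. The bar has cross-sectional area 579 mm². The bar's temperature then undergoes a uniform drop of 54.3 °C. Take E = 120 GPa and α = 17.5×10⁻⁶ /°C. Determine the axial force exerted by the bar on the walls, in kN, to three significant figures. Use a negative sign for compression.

Free thermal expansion αLΔT = 17.5e-6 · 4790 · -54.3 = -4.552 mm.
The walls impose strain ε = −(-4.552)/4790 = 9.5025e-04; σ = Eε = 120000 · 9.5025e-04 = 114 MPa.
Wall reaction R = σ·A = 114·579 = 66020 N = 66.02 kN.

66.0 kN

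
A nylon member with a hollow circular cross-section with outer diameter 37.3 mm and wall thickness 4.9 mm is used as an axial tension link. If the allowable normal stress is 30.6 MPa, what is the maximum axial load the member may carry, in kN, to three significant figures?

A = 498.8 mm².
P_max = σ_allow · A = 30.6 · 498.8 = 15260 N = 15.26 kN.

15.3 kN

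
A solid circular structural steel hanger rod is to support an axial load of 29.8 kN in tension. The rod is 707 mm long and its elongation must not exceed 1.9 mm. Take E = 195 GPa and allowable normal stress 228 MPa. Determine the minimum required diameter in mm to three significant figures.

Required area A ≥ P/σ_allow = 29800/228 = 130.7 mm².
For a solid circular section, d ≥ √(4A/π) = 12.9 mm.
Elongation limit: A ≥ PL/(Eδ_allow) = 29800·707/(195000·1.9) = 56.87 mm² ⇒ d ≥ 8.509 mm.
The stress limit governs.

12.9 mm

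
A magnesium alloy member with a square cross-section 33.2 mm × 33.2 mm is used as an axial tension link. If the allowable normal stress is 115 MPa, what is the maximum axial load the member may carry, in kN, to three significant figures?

A = 1102 mm².
P_max = σ_allow · A = 115 · 1102 = 126800 N = 126.8 kN.

127 kN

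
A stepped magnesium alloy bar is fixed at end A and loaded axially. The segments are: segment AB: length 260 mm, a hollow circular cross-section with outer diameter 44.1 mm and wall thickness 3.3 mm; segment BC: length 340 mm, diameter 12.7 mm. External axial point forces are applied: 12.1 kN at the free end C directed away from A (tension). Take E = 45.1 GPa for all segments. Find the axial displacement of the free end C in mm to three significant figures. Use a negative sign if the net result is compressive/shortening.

Internal axial forces (sectioning from the free end, tension +): N_BC = 12.1 kN, N_AB = 12.1 kN.
A_AB = 423 mm².
A_BC = 126.7 mm².
δ_AB = 12100·260/(423·45100) = 0.1649 mm
δ_BC = 12100·340/(126.7·45100) = 0.7201 mm
δ = Σδ_i = 0.885 mm.

0.885 mm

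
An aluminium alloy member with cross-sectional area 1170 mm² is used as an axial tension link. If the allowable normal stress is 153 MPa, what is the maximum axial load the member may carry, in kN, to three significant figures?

179 kN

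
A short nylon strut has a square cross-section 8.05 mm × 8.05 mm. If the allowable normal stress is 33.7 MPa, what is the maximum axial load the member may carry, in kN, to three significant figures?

2.18 kN

A = 64.8 mm².
P_max = σ_allow · A = 33.7 · 64.8 = 2184 N = 2.184 kN.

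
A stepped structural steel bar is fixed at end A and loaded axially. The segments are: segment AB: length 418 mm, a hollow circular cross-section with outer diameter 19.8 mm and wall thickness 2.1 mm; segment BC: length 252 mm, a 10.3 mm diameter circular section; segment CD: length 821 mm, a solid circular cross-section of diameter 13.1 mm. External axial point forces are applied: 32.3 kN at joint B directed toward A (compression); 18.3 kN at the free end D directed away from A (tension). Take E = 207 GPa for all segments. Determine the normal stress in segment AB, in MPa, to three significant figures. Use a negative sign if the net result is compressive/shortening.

-120 MPa

Internal axial forces (sectioning from the free end, tension +): N_CD = 18.3 kN, N_BC = 18.3 kN, N_AB = -14 kN.
A_AB = 116.8 mm².
σ_AB = N_AB/A_AB = -14000/116.8 = -119.9 MPa.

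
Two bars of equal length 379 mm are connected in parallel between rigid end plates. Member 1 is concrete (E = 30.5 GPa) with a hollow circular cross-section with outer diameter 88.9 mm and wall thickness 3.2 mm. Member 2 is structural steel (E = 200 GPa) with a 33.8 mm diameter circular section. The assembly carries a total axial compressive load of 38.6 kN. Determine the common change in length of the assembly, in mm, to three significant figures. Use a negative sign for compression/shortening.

-0.0711 mm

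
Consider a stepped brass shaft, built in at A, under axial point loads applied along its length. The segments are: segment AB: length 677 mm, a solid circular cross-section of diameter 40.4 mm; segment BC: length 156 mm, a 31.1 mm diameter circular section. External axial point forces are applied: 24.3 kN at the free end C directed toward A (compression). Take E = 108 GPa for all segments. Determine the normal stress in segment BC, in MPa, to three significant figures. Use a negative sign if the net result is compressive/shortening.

Internal axial forces (sectioning from the free end, tension +): N_BC = -24.3 kN, N_AB = -24.3 kN.
A_BC = 759.6 mm².
σ_BC = N_BC/A_BC = -24300/759.6 = -31.99 MPa.

-32.0 MPa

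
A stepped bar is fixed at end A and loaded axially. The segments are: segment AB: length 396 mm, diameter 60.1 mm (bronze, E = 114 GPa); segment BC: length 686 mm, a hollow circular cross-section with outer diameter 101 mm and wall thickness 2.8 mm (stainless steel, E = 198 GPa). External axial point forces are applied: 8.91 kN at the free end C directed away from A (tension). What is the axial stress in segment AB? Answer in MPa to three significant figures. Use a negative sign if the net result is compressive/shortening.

3.14 MPa

Internal axial forces (sectioning from the free end, tension +): N_BC = 8.91 kN, N_AB = 8.91 kN.
A_AB = 2837 mm².
σ_AB = N_AB/A_AB = 8910/2837 = 3.141 MPa.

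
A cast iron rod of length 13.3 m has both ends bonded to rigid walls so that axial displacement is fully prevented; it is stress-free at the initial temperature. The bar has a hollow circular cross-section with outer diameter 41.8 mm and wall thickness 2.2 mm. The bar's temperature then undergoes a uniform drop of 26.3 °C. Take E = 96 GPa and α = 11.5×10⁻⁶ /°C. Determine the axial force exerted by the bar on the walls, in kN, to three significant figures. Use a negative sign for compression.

Free thermal expansion αLΔT = 11.5e-6 · 13300 · -26.3 = -4.023 mm.
The walls impose strain ε = −(-4.023)/13300 = 3.0245e-04; σ = Eε = 96000 · 3.0245e-04 = 29.04 MPa.
Wall reaction R = σ·A = 29.04·273.7 = 7947 N = 7.947 kN.

7.95 kN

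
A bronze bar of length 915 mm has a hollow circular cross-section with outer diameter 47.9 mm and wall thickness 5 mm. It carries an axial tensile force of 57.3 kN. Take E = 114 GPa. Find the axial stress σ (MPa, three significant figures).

85.0 MPa

A = 673.9 mm².
σ = N/A = 57300/673.9 = 85.03 MPa.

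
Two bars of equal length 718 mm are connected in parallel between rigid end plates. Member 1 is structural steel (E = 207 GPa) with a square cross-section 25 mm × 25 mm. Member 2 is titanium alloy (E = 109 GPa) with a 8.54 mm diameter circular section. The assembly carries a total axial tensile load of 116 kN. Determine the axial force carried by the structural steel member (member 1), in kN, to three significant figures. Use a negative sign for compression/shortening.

A_1 = 625 mm².
A_2 = 57.28 mm².
Equal strain + equilibrium ⇒ each member carries load in proportion to AE: A₁E₁ = 129400000 N, A₂E₂ = 6244000 N, ΣAE = 135600000 N.
F₁ = P·A₁E₁/ΣAE = 116000·129400000/135600000 = 110700 N.

111 kN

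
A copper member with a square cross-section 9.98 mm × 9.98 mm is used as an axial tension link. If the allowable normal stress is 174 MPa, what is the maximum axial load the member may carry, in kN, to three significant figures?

A = 99.6 mm².
P_max = σ_allow · A = 174 · 99.6 = 17330 N = 17.33 kN.

17.3 kN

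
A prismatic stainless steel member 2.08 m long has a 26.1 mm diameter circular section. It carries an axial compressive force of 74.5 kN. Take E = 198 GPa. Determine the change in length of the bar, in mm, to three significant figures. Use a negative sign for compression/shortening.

A = 535 mm².
δ_mech = NL/(AE) = -74500·2080/(535·198000) = -1.463 mm.

-1.46 mm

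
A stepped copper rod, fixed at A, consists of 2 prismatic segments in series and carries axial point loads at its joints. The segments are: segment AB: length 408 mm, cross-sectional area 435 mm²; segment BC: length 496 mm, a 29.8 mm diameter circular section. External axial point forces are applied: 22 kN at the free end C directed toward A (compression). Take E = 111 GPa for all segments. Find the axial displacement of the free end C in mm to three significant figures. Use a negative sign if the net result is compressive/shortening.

-0.327 mm

Internal axial forces (sectioning from the free end, tension +): N_BC = -22 kN, N_AB = -22 kN.
A_BC = 697.5 mm².
δ_AB = -22000·408/(435·111000) = -0.1859 mm
δ_BC = -22000·496/(697.5·111000) = -0.1409 mm
δ = Σδ_i = -0.3268 mm.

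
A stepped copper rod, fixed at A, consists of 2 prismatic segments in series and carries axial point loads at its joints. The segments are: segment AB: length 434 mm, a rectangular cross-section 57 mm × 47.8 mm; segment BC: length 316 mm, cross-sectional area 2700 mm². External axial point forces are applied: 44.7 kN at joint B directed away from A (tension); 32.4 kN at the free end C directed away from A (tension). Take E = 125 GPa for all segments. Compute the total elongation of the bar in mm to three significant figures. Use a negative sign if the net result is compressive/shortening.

Internal axial forces (sectioning from the free end, tension +): N_BC = 32.4 kN, N_AB = 77.1 kN.
A_AB = 2725 mm².
δ_AB = 77100·434/(2725·125000) = 0.09825 mm
δ_BC = 32400·316/(2700·125000) = 0.03034 mm
δ = Σδ_i = 0.1286 mm.

0.129 mm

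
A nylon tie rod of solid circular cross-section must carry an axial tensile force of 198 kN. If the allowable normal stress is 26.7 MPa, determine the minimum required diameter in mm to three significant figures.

Required area A ≥ P/σ_allow = 198000/26.7 = 7416 mm².
For a solid circular section, d ≥ √(4A/π) = 97.17 mm.

97.2 mm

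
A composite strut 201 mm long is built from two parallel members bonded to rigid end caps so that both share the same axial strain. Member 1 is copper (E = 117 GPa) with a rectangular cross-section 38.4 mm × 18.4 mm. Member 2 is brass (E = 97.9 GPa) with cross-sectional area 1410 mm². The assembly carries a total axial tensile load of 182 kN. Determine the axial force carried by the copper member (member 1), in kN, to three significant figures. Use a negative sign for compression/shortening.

68.2 kN

A_1 = 706.6 mm².
Equal strain + equilibrium ⇒ each member carries load in proportion to AE: A₁E₁ = 82670000 N, A₂E₂ = 138000000 N, ΣAE = 220700000 N.
F₁ = P·A₁E₁/ΣAE = 182000·82670000/220700000 = 68170 N.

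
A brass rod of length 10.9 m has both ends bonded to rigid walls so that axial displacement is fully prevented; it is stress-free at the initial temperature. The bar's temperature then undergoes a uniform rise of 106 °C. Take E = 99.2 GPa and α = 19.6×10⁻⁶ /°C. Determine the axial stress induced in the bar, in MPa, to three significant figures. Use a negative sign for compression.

-206 MPa

Free thermal expansion αLΔT = 19.6e-6 · 10900 · 106 = 22.65 mm.
The walls impose strain ε = −(22.65)/10900 = -2.0776e-03; σ = Eε = 99200 · -2.0776e-03 = -206.1 MPa.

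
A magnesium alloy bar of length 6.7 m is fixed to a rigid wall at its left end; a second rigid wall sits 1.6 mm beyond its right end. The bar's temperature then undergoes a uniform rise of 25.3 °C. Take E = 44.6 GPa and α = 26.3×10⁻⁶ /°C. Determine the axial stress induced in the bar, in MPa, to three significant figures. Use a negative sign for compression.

-19.0 MPa

Free thermal expansion αLΔT = 26.3e-6 · 6700 · 25.3 = 4.458 mm.
The walls engage after the gap closes; constrained expansion = 4.458 − 1.6 = 2.858 mm.
The walls impose strain ε = −(2.858)/6700 = -4.2658e-04; σ = Eε = 44600 · -4.2658e-04 = -19.03 MPa.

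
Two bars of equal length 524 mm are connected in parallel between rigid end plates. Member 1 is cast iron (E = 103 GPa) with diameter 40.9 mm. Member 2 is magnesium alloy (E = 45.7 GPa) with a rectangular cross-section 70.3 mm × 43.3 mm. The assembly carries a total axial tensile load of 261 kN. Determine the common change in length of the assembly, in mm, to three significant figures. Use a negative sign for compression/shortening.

0.498 mm

A_1 = 1314 mm².
A_2 = 3044 mm².
Equal strain + equilibrium ⇒ each member carries load in proportion to AE: A₁E₁ = 135300000 N, A₂E₂ = 139100000 N, ΣAE = 274400000 N.
δ = PL/ΣAE = 261000·524/274400000 = 0.4983 mm.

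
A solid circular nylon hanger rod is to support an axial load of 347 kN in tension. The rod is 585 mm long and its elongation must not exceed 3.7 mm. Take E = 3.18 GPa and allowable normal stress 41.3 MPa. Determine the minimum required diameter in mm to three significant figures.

Required area A ≥ P/σ_allow = 347000/41.3 = 8402 mm².
For a solid circular section, d ≥ √(4A/π) = 103.4 mm.
Elongation limit: A ≥ PL/(Eδ_allow) = 347000·585/(3180·3.7) = 17250 mm² ⇒ d ≥ 148.2 mm.
The elongation limit governs.

148 mm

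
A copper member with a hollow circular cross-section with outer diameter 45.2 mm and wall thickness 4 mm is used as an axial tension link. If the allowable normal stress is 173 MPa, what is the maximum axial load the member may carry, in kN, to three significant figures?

89.6 kN

A = 517.7 mm².
P_max = σ_allow · A = 173 · 517.7 = 89570 N = 89.57 kN.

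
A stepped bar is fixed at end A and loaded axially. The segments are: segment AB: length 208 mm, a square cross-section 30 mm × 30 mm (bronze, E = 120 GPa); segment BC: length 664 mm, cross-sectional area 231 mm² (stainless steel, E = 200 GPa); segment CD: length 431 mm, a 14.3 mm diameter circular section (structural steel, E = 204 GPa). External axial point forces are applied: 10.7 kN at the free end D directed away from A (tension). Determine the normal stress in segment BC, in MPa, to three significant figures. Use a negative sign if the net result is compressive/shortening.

46.3 MPa

Internal axial forces (sectioning from the free end, tension +): N_CD = 10.7 kN, N_BC = 10.7 kN, N_AB = 10.7 kN.
σ_BC = N_BC/A_BC = 10700/231 = 46.32 MPa.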